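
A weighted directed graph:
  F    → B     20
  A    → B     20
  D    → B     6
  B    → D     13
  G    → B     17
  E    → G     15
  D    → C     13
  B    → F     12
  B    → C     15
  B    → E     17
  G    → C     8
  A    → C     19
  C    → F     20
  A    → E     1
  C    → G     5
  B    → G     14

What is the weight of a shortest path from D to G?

18

Checking several routes:
D - B - C - G: 6 + 15 + 5 = 26
D - B - G: 6 + 14 = 20
D - C - G: 13 + 5 = 18
The minimum is 18.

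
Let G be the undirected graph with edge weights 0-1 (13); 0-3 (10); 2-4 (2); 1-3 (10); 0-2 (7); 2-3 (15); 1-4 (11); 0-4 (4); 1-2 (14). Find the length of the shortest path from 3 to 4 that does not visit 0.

17

Routes from 3 to 4 avoiding 0:
3→1→4: 10 + 11 = 21
3→2→4: 15 + 2 = 17
3→2→1→4: 15 + 14 + 11 = 40
3→1→2→4: 10 + 14 + 2 = 26
Best route has total 17.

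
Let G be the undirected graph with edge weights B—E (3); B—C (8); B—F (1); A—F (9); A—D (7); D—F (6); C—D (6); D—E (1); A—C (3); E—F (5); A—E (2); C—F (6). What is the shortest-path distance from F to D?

Some routes from F to D:
F→E→D: 5 + 1 = 6
F→D: 6
F→C→A→E→D: 6 + 3 + 2 + 1 = 12
F→C→D: 6 + 6 = 12
F→A→E→D: 9 + 2 + 1 = 12
F→B→E→D: 1 + 3 + 1 = 5
Best route has total 5.

5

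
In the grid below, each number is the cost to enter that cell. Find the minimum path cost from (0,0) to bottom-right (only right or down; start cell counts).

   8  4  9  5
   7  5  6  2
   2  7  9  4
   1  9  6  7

One optimal route is r0c0 r0c1 r1c1 r1c2 r1c3 r2c3 r3c3.
Its cost is 8 + 4 + 5 + 6 + 2 + 4 + 7 = 36.
(Top row then right column would cost 39.)

36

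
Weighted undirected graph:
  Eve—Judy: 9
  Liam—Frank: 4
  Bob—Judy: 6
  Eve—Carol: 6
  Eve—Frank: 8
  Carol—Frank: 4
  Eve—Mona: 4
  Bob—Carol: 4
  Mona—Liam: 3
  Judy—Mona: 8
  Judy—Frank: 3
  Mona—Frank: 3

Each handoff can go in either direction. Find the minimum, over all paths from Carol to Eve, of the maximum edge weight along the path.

4

A few of the Carol→Eve routes:
Carol → Eve: max(6) = 6
Carol → Bob → Judy → Frank → Liam → Mona → Eve: max(4, 6, 3, 4, 3, 4) = 6
Carol → Frank → Liam → Mona → Eve: max(4, 4, 3, 4) = 4
Carol → Frank → Mona → Eve: max(4, 3, 4) = 4
The minimum achievable maximum is 4.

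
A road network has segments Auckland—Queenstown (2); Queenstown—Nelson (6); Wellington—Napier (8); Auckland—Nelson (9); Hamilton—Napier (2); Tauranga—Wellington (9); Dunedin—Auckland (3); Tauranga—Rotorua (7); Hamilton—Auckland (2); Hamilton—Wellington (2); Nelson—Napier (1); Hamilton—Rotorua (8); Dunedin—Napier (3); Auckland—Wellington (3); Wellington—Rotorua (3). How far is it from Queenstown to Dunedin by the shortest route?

5

Checking several routes:
Queenstown -> Nelson -> Napier -> Hamilton -> Auckland -> Dunedin: 6 + 1 + 2 + 2 + 3 = 14
Queenstown -> Auckland -> Dunedin: 2 + 3 = 5
Queenstown -> Auckland -> Hamilton -> Napier -> Dunedin: 2 + 2 + 2 + 3 = 9
Queenstown -> Nelson -> Napier -> Dunedin: 6 + 1 + 3 = 10
Queenstown -> Auckland -> Wellington -> Hamilton -> Napier -> Dunedin: 2 + 3 + 2 + 2 + 3 = 12
The minimum is 5 km.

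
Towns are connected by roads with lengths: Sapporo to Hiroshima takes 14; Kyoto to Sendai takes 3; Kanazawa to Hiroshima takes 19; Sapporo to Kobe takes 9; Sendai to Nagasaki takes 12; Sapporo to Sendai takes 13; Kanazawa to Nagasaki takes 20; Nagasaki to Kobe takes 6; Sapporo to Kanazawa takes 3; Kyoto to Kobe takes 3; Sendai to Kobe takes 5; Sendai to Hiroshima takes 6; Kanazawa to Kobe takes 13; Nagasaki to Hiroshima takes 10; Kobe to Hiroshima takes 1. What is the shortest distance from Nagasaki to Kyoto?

Comparing a few candidate routes:
Nagasaki→Kobe→Sendai→Kyoto: 6 + 5 + 3 = 14
Nagasaki→Kobe→Kyoto: 6 + 3 = 9
Nagasaki→Hiroshima→Kobe→Kyoto: 10 + 1 + 3 = 14
Shortest: 9.

9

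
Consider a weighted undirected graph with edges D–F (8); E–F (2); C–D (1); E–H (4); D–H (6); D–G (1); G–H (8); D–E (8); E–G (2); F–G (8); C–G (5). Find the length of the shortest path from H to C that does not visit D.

Paths from H to C avoiding D:
H-G-C: 8 + 5 = 13
H-E-G-C: 4 + 2 + 5 = 11
H-E-F-G-C: 4 + 2 + 8 + 5 = 19
The minimum is 11.

11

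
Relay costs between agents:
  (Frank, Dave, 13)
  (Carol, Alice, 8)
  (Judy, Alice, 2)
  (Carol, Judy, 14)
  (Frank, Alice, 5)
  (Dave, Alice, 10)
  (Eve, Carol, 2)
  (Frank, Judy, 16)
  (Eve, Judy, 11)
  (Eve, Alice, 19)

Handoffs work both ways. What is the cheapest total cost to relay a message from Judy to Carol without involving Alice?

13

Paths from Judy to Carol avoiding Alice:
Judy - Eve - Carol: 11 + 2 = 13
Judy - Carol: 14
Shortest: 13.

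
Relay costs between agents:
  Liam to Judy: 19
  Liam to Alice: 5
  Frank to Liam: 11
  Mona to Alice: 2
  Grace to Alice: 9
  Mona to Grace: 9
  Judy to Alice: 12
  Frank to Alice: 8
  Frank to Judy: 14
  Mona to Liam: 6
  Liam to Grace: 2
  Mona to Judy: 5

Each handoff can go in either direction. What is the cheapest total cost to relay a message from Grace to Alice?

7

Some routes from Grace to Alice:
Grace→Alice: 9
Grace→Liam→Mona→Alice: 2 + 6 + 2 = 10
Grace→Mona→Alice: 9 + 2 = 11
Grace→Liam→Alice: 2 + 5 = 7
The minimum is 7.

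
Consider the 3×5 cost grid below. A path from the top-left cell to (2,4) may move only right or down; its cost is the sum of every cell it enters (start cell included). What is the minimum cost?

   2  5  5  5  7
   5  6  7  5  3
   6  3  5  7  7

32

One optimal route is (0,0) -> (0,1) -> (0,2) -> (0,3) -> (1,3) -> (1,4) -> (2,4).
Its cost is 2 + 5 + 5 + 5 + 5 + 3 + 7 = 32.
(Top row then right column would cost 34.)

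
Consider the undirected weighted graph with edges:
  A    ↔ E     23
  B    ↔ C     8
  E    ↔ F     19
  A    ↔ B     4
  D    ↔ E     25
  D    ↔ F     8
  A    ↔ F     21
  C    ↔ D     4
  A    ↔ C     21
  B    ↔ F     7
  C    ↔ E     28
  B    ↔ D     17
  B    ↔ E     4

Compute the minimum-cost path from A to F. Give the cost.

11

A few of the A→F routes:
A - F: 21
A - B - F: 4 + 7 = 11
A - B - C - D - F: 4 + 8 + 4 + 8 = 24
Shortest: 11.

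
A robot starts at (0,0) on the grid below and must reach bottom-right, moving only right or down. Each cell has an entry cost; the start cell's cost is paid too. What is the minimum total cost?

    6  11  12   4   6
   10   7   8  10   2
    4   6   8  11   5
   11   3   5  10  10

Path [0,0] → [1,0] → [2,0] → [2,1] → [3,1] → [3,2] → [3,3] → [3,4]: 6 + 10 + 4 + 6 + 3 + 5 + 10 + 10 = 54.
(Top row then right column would cost 56.)

54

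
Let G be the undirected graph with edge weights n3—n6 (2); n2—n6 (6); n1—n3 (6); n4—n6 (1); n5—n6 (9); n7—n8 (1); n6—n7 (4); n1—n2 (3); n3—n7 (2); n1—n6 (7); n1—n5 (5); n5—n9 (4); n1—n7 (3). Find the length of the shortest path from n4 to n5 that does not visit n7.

10

Candidate routes:
n4 - n6 - n3 - n1 - n5: 1 + 2 + 6 + 5 = 14
n4 - n6 - n2 - n1 - n5: 1 + 6 + 3 + 5 = 15
n4 - n6 - n5: 1 + 9 = 10
n4 - n6 - n1 - n5: 1 + 7 + 5 = 13
The minimum is 10.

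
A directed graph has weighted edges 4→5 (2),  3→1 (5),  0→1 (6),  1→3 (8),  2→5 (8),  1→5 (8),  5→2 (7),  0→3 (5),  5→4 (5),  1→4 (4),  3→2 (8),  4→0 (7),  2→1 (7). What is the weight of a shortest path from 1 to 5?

6

Routes from 1 to 5:
1 -> 4 -> 0 -> 3 -> 2 -> 5: 4 + 7 + 5 + 8 + 8 = 32
1 -> 3 -> 2 -> 5: 8 + 8 + 8 = 24
1 -> 4 -> 5: 4 + 2 = 6
1 -> 5: 8
Best route has total 6.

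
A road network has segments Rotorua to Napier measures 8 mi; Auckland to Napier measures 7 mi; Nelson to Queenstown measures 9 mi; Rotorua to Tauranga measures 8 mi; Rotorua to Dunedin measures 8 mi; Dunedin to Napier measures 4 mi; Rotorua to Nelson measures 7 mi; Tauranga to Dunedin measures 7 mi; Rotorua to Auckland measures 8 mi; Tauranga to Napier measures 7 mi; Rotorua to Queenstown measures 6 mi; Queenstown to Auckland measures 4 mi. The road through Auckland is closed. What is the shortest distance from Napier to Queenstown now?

14

Comparing a few candidate routes:
Napier -> Tauranga -> Rotorua -> Queenstown: 7 + 8 + 6 = 21
Napier -> Rotorua -> Queenstown: 8 + 6 = 14
Napier -> Dunedin -> Rotorua -> Queenstown: 4 + 8 + 6 = 18
Napier -> Rotorua -> Nelson -> Queenstown: 8 + 7 + 9 = 24
Best route has total 14 mi.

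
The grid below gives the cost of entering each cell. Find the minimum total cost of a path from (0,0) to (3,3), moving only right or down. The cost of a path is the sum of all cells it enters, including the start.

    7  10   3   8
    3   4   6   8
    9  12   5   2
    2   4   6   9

Take (0,0) -> (1,0) -> (1,1) -> (1,2) -> (2,2) -> (2,3) -> (3,3) for a total of 7 + 3 + 4 + 6 + 5 + 2 + 9 = 36.
For comparison, the top-then-right route costs 47.

36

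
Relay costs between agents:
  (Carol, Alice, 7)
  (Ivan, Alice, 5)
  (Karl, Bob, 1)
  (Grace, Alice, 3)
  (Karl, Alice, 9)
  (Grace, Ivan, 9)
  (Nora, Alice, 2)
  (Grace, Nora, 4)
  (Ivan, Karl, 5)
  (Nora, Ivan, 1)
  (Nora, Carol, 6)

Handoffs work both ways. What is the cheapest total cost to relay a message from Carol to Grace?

10

Checking several routes:
Carol-Nora-Alice-Grace: 6 + 2 + 3 = 11
Carol-Nora-Grace: 6 + 4 = 10
Carol-Alice-Grace: 7 + 3 = 10
The minimum is 10.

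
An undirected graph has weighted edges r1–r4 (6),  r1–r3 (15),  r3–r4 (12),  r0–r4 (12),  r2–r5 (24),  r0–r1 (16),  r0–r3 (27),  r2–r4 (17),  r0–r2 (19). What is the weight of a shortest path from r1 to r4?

A few of the r1→r4 routes:
r1→r0→r2→r4: 16 + 19 + 17 = 52
r1→r3→r4: 15 + 12 = 27
r1→r0→r4: 16 + 12 = 28
r1→r3→r0→r4: 15 + 27 + 12 = 54
r1→r0→r3→r4: 16 + 27 + 12 = 55
r1→r4: 6
Best route has total 6.

6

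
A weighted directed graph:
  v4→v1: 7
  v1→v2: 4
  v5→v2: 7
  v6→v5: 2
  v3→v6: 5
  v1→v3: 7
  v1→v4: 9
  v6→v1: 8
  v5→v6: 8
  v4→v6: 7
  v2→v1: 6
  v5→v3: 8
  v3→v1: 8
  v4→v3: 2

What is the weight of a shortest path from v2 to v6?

Paths from v2 to v6:
v2-v1-v4-v3-v6: 6 + 9 + 2 + 5 = 22
v2-v1-v4-v6: 6 + 9 + 7 = 22
v2-v1-v3-v6: 6 + 7 + 5 = 18
Best route has total 18.

18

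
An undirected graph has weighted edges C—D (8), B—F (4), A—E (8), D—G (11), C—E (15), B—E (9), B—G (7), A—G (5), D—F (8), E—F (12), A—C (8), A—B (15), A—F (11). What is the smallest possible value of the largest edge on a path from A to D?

Some routes from A to D:
A→E→B→F→D: max(8, 9, 4, 8) = 9
A→G→D: max(5, 11) = 11
A→G→B→F→D: max(5, 7, 4, 8) = 8
A→C→D: max(8, 8) = 8
The minimum achievable maximum is 8.

8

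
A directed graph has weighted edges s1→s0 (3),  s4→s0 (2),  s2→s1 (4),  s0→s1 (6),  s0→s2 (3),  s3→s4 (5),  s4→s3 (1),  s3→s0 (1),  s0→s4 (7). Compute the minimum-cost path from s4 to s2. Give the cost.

5

Candidate routes:
s4 - s3 - s0 - s2: 1 + 1 + 3 = 5
s4 - s0 - s2: 2 + 3 = 5
Best route has total 5.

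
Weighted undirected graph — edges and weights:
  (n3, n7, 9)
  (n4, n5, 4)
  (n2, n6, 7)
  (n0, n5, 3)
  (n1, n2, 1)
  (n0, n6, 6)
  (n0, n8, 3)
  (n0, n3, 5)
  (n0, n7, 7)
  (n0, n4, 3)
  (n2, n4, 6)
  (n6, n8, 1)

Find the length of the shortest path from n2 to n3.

14

Checking several routes:
n2 → n4 → n0 → n3: 6 + 3 + 5 = 14
n2 → n6 → n8 → n0 → n3: 7 + 1 + 3 + 5 = 16
n2 → n4 → n0 → n7 → n3: 6 + 3 + 7 + 9 = 25
n2 → n4 → n5 → n0 → n3: 6 + 4 + 3 + 5 = 18
n2 → n6 → n0 → n3: 7 + 6 + 5 = 18
The minimum is 14.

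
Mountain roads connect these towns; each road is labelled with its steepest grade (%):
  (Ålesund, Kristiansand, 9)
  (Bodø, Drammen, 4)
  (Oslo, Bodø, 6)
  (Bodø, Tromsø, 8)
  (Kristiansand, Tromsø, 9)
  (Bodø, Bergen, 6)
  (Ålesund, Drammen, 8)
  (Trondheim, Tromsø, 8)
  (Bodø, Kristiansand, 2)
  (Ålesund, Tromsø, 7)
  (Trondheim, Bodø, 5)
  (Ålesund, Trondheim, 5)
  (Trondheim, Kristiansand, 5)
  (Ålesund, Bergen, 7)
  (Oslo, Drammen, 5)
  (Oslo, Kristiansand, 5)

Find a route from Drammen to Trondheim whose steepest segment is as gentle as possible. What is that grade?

A few of the Drammen→Trondheim routes:
Drammen -> Bodø -> Kristiansand -> Trondheim: max(4, 2, 5) = 5
Drammen -> Oslo -> Kristiansand -> Trondheim: max(5, 5, 5) = 5
Drammen -> Oslo -> Kristiansand -> Bodø -> Trondheim: max(5, 5, 2, 5) = 5
Drammen -> Bodø -> Trondheim: max(4, 5) = 5
Best route has worst link 5%.

5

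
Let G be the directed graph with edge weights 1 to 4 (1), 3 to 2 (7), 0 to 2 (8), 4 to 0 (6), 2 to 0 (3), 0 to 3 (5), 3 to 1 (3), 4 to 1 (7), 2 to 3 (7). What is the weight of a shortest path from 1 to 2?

15

Candidate routes:
1 → 4 → 0 → 2: 1 + 6 + 8 = 15
1 → 4 → 0 → 3 → 2: 1 + 6 + 5 + 7 = 19
Best route has total 15.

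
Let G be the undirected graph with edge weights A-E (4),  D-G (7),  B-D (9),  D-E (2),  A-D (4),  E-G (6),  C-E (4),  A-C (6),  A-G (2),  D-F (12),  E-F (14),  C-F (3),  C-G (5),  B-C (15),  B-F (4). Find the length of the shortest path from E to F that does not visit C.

A few of the E→F routes:
E - D - B - F: 2 + 9 + 4 = 15
E - A - D - F: 4 + 4 + 12 = 20
E - D - F: 2 + 12 = 14
E - F: 14
The minimum is 14.

14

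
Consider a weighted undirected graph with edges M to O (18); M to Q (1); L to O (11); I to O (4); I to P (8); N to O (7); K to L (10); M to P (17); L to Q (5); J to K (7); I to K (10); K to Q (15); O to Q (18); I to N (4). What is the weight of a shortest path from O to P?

A few of the O→P routes:
O→N→I→P: 7 + 4 + 8 = 19
O→I→P: 4 + 8 = 12
O→L→Q→M→P: 11 + 5 + 1 + 17 = 34
Best route has total 12.

12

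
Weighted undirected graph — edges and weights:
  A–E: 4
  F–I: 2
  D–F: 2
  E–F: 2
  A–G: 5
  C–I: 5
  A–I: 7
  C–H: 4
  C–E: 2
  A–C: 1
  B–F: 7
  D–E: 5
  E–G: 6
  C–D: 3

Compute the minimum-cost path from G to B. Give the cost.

Some routes from G to B:
G - A - C - E - F - B: 5 + 1 + 2 + 2 + 7 = 17
G - E - C - D - F - B: 6 + 2 + 3 + 2 + 7 = 20
G - E - F - B: 6 + 2 + 7 = 15
G - A - C - I - F - B: 5 + 1 + 5 + 2 + 7 = 20
G - A - E - F - B: 5 + 4 + 2 + 7 = 18
G - A - C - D - F - B: 5 + 1 + 3 + 2 + 7 = 18
The minimum is 15.

15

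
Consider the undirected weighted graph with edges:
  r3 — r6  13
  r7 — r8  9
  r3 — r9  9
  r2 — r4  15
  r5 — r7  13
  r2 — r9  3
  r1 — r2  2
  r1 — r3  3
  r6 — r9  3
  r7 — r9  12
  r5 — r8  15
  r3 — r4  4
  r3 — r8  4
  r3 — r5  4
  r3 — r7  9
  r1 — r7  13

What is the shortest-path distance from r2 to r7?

14

A few of the r2→r7 routes:
r2-r9-r7: 3 + 12 = 15
r2-r1-r3-r8-r7: 2 + 3 + 4 + 9 = 18
r2-r1-r3-r7: 2 + 3 + 9 = 14
r2-r1-r7: 2 + 13 = 15
Best route has total 14.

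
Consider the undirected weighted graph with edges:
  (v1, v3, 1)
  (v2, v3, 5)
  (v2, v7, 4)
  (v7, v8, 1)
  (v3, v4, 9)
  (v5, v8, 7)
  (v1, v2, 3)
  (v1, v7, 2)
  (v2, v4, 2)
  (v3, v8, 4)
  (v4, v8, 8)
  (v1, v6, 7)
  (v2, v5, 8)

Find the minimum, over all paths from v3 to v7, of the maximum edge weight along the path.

2

Some routes from v3 to v7:
v3 → v2 → v7: max(5, 4) = 5
v3 → v1 → v2 → v7: max(1, 3, 4) = 4
v3 → v1 → v7: max(1, 2) = 2
v3 → v8 → v4 → v2 → v7: max(4, 8, 2, 4) = 8
v3 → v2 → v1 → v7: max(5, 3, 2) = 5
v3 → v8 → v7: max(4, 1) = 4
Smallest bottleneck: 2.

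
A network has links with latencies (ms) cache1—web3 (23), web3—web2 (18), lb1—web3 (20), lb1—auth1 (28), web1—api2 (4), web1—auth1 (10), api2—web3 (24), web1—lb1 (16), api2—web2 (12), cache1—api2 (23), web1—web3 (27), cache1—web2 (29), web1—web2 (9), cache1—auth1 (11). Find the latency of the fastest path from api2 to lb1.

20

A few of the api2→lb1 routes:
api2 - web2 - web3 - lb1: 12 + 18 + 20 = 50
api2 - web2 - web1 - lb1: 12 + 9 + 16 = 37
api2 - web1 - web3 - lb1: 4 + 27 + 20 = 51
api2 - web1 - auth1 - lb1: 4 + 10 + 28 = 42
api2 - web3 - lb1: 24 + 20 = 44
api2 - web1 - lb1: 4 + 16 = 20
Best route has total 20 ms.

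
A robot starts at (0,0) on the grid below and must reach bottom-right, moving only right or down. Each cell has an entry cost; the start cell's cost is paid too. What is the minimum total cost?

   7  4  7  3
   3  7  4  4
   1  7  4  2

Cheapest: r0c0 → r1c0 → r2c0 → r2c1 → r2c2 → r2c3
  7 + 3 + 1 + 7 + 4 + 2 = 24

24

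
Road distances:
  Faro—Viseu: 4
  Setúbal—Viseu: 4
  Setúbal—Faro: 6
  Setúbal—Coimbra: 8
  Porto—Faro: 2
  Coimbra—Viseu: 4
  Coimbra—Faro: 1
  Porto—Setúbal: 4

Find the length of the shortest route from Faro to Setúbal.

6

A few of the Faro→Setúbal routes:
Faro - Setúbal: 6
Faro - Viseu - Setúbal: 4 + 4 = 8
Faro - Porto - Setúbal: 2 + 4 = 6
Faro - Coimbra - Setúbal: 1 + 8 = 9
Best route has total 6.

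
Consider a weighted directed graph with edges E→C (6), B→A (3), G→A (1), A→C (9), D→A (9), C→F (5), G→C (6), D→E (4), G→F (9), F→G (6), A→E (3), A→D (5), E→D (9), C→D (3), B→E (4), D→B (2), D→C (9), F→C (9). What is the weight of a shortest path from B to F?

15

Some routes from B to F:
B - A - D - C - F: 3 + 5 + 9 + 5 = 22
B - A - C - F: 3 + 9 + 5 = 17
B - E - C - F: 4 + 6 + 5 = 15
B - A - E - C - F: 3 + 3 + 6 + 5 = 17
B - A - D - E - C - F: 3 + 5 + 4 + 6 + 5 = 23
Best route has total 15.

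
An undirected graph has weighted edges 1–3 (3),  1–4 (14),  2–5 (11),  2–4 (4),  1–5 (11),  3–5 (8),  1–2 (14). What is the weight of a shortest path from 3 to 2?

Some routes from 3 to 2:
3-5-2: 8 + 11 = 19
3-1-5-2: 3 + 11 + 11 = 25
3-1-4-2: 3 + 14 + 4 = 21
3-1-2: 3 + 14 = 17
The minimum is 17.

17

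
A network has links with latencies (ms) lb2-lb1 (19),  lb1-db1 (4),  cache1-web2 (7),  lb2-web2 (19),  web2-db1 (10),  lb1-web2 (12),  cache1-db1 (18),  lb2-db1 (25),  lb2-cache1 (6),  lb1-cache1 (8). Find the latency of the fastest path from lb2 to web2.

13

A few of the lb2→web2 routes:
lb2 - cache1 - web2: 6 + 7 = 13
lb2 - lb1 - db1 - web2: 19 + 4 + 10 = 33
lb2 - lb1 - web2: 19 + 12 = 31
lb2 - web2: 19
lb2 - cache1 - lb1 - db1 - web2: 6 + 8 + 4 + 10 = 28
lb2 - cache1 - lb1 - web2: 6 + 8 + 12 = 26
Shortest: 13 ms.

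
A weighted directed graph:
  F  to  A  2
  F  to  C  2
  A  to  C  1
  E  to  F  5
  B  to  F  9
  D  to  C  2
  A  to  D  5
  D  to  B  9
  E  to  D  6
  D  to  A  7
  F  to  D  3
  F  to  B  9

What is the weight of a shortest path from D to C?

2

Some routes from D to C:
D-A-C: 7 + 1 = 8
D-C: 2
D-B-F-C: 9 + 9 + 2 = 20
Shortest: 2.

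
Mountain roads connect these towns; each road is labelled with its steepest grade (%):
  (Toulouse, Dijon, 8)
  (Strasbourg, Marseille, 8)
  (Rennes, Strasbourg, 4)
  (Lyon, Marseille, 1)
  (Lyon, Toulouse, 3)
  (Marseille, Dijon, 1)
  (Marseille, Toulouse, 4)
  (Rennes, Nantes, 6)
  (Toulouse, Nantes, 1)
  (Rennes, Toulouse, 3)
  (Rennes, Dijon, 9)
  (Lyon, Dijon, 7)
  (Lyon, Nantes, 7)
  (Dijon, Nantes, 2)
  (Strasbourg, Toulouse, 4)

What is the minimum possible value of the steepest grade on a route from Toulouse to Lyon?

A few of the Toulouse→Lyon routes:
Toulouse→Nantes→Dijon→Marseille→Lyon: max(1, 2, 1, 1) = 2
Toulouse→Marseille→Lyon: max(4, 1) = 4
Toulouse→Lyon: max(3) = 3
The minimum achievable maximum is 2%.

2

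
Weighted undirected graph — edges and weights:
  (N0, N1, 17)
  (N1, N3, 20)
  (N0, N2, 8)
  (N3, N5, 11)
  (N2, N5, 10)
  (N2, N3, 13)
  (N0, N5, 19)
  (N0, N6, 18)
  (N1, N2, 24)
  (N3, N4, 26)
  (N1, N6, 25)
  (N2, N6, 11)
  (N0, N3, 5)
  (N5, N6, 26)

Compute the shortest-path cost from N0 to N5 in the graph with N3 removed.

18

Checking several routes:
N0 -> N6 -> N2 -> N5: 18 + 11 + 10 = 39
N0 -> N5: 19
N0 -> N2 -> N5: 8 + 10 = 18
The minimum is 18.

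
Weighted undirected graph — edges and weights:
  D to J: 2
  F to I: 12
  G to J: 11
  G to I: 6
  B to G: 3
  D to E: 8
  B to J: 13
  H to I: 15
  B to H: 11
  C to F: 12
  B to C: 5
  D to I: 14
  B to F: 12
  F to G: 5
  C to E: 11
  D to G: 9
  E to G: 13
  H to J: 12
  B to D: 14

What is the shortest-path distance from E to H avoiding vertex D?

27

Checking several routes:
E - G - B - H: 13 + 3 + 11 = 27
E - G - I - H: 13 + 6 + 15 = 34
E - C - B - H: 11 + 5 + 11 = 27
The minimum is 27.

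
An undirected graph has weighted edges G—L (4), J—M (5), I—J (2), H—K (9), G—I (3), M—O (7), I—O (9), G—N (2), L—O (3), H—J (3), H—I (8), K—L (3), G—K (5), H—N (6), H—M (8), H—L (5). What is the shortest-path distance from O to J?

11

A few of the O→J routes:
O -> I -> J: 9 + 2 = 11
O -> L -> H -> J: 3 + 5 + 3 = 11
O -> M -> J: 7 + 5 = 12
Shortest: 11.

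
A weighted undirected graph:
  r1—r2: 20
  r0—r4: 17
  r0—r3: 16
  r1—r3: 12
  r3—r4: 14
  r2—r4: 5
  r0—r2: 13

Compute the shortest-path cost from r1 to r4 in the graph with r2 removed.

26

Routes from r1 to r4 avoiding r2:
r1→r3→r0→r4: 12 + 16 + 17 = 45
r1→r3→r4: 12 + 14 = 26
Shortest: 26.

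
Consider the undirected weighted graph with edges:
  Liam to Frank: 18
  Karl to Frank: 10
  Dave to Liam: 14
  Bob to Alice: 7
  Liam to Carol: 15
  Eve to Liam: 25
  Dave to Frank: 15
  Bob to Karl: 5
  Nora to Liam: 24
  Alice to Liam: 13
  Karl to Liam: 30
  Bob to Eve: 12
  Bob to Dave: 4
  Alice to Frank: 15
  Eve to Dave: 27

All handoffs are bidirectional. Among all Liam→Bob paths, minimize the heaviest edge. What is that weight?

13

A few of the Liam→Bob routes:
Liam -> Alice -> Frank -> Karl -> Bob: max(13, 15, 10, 5) = 15
Liam -> Dave -> Frank -> Alice -> Bob: max(14, 15, 15, 7) = 15
Liam -> Alice -> Bob: max(13, 7) = 13
Liam -> Dave -> Bob: max(14, 4) = 14
Liam -> Alice -> Frank -> Dave -> Bob: max(13, 15, 15, 4) = 15
Best route has worst link 13.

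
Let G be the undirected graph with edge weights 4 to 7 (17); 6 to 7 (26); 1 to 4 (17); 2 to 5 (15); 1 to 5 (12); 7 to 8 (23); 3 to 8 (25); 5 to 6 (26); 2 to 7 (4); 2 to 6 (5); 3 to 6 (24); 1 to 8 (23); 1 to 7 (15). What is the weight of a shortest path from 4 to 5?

Some routes from 4 to 5:
4-7-2-5: 17 + 4 + 15 = 36
4-1-5: 17 + 12 = 29
4-7-1-5: 17 + 15 + 12 = 44
Shortest: 29.

29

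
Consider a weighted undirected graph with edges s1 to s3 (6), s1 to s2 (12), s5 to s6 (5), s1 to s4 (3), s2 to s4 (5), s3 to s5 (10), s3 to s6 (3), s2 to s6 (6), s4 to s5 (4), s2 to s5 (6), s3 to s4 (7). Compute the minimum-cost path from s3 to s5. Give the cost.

Comparing a few candidate routes:
s3 → s4 → s5: 7 + 4 = 11
s3 → s5: 10
s3 → s6 → s5: 3 + 5 = 8
s3 → s1 → s4 → s5: 6 + 3 + 4 = 13
Best route has total 8.

8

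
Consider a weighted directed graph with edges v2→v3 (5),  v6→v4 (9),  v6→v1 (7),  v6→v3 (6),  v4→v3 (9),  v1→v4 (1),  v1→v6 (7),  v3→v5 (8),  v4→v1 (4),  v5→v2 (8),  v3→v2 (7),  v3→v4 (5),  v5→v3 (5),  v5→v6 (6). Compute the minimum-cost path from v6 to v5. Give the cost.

Paths from v6 to v5:
v6 - v3 - v5: 6 + 8 = 14
v6 - v1 - v4 - v3 - v5: 7 + 1 + 9 + 8 = 25
v6 - v4 - v3 - v5: 9 + 9 + 8 = 26
Shortest: 14.

14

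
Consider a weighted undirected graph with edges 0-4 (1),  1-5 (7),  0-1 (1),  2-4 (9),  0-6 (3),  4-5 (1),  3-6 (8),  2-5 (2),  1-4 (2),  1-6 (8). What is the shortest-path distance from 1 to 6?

Routes from 1 to 6:
1 → 5 → 2 → 4 → 0 → 6: 7 + 2 + 9 + 1 + 3 = 22
1 → 0 → 6: 1 + 3 = 4
1 → 4 → 0 → 6: 2 + 1 + 3 = 6
1 → 6: 8
1 → 5 → 4 → 0 → 6: 7 + 1 + 1 + 3 = 12
Shortest: 4.

4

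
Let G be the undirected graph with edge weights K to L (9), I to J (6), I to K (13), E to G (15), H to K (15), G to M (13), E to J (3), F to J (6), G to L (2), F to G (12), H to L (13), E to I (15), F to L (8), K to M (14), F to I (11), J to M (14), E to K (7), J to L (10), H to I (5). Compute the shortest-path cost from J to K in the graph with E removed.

19

Some routes from J to K avoiding E:
J → F → L → K: 6 + 8 + 9 = 23
J → L → K: 10 + 9 = 19
J → I → K: 6 + 13 = 19
The minimum is 19.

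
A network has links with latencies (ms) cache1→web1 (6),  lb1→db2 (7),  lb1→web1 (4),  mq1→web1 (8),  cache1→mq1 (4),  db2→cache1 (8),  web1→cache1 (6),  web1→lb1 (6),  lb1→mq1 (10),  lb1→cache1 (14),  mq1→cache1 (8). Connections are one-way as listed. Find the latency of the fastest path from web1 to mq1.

Routes from web1 to mq1:
web1-cache1-mq1: 6 + 4 = 10
web1-lb1-mq1: 6 + 10 = 16
web1-lb1-db2-cache1-mq1: 6 + 7 + 8 + 4 = 25
web1-lb1-cache1-mq1: 6 + 14 + 4 = 24
The minimum is 10 ms.

10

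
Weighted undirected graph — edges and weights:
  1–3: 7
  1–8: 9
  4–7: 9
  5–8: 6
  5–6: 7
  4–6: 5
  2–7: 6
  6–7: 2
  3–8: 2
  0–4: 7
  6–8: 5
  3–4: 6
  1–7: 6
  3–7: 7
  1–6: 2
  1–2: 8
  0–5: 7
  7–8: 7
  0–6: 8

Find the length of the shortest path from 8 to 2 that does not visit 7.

A few of the 8→2 routes:
8→6→1→2: 5 + 2 + 8 = 15
8→1→2: 9 + 8 = 17
8→3→1→2: 2 + 7 + 8 = 17
8→5→6→1→2: 6 + 7 + 2 + 8 = 23
Best route has total 15.

15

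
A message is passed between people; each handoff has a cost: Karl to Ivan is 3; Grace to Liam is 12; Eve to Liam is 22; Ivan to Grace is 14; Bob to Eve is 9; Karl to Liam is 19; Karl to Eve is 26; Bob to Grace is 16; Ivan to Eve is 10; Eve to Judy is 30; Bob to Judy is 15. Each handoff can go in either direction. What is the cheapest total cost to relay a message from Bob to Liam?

Comparing a few candidate routes:
Bob→Eve→Ivan→Karl→Liam: 9 + 10 + 3 + 19 = 41
Bob→Grace→Liam: 16 + 12 = 28
Bob→Eve→Liam: 9 + 22 = 31
Bob→Grace→Ivan→Karl→Liam: 16 + 14 + 3 + 19 = 52
Bob→Eve→Ivan→Grace→Liam: 9 + 10 + 14 + 12 = 45
Shortest: 28.

28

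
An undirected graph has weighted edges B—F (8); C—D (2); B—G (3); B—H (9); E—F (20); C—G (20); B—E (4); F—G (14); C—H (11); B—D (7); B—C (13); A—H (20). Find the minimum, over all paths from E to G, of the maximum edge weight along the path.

4

Comparing a few candidate routes:
E -> B -> G: max(4, 3) = 4
E -> B -> H -> C -> G: max(4, 9, 11, 20) = 20
E -> B -> F -> G: max(4, 8, 14) = 14
Smallest bottleneck: 4.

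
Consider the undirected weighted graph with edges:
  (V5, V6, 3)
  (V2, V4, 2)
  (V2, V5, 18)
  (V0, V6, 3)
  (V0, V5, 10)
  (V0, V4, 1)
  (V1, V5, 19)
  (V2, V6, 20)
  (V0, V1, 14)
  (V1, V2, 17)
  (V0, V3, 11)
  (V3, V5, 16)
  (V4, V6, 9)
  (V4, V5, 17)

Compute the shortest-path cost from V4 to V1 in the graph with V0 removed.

19

Some routes from V4 to V1 avoiding V0:
V4 -> V2 -> V6 -> V5 -> V1: 2 + 20 + 3 + 19 = 44
V4 -> V2 -> V1: 2 + 17 = 19
V4 -> V6 -> V2 -> V1: 9 + 20 + 17 = 46
V4 -> V5 -> V1: 17 + 19 = 36
V4 -> V2 -> V5 -> V1: 2 + 18 + 19 = 39
V4 -> V6 -> V5 -> V1: 9 + 3 + 19 = 31
Best route has total 19.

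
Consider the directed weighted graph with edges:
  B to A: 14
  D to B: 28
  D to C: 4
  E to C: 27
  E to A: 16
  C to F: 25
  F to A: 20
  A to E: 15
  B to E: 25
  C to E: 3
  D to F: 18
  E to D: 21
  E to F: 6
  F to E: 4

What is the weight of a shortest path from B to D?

46

Routes from B to D:
B -> A -> E -> D: 14 + 15 + 21 = 50
B -> E -> D: 25 + 21 = 46
The minimum is 46.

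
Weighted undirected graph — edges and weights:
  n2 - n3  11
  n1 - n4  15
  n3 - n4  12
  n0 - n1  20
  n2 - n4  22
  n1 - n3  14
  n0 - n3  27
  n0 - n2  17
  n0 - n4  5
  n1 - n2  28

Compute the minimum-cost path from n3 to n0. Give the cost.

17

Checking several routes:
n3 - n1 - n0: 14 + 20 = 34
n3 - n1 - n4 - n0: 14 + 15 + 5 = 34
n3 - n0: 27
n3 - n4 - n0: 12 + 5 = 17
n3 - n2 - n0: 11 + 17 = 28
Best route has total 17.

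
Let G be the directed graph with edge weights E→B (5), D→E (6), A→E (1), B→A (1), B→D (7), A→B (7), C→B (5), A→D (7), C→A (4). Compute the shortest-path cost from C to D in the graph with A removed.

12

Routes from C to D avoiding A:
C → B → D: 5 + 7 = 12
Shortest: 12.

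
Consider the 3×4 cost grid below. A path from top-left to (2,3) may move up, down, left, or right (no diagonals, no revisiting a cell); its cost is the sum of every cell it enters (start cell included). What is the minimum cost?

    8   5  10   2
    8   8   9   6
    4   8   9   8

Path r0c0 -> r0c1 -> r0c2 -> r0c3 -> r1c3 -> r2c3: 8 + 5 + 10 + 2 + 6 + 8 = 39.

39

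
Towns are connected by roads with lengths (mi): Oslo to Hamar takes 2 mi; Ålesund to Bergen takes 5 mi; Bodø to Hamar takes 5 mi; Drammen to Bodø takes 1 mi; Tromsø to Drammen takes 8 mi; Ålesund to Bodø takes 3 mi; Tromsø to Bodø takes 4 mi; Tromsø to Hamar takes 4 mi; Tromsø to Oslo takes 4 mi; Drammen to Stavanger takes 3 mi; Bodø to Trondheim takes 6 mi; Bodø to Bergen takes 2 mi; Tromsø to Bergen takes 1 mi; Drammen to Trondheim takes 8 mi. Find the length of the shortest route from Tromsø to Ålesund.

6

A few of the Tromsø→Ålesund routes:
Tromsø-Bergen-Ålesund: 1 + 5 = 6
Tromsø-Bodø-Ålesund: 4 + 3 = 7
Tromsø-Bergen-Bodø-Ålesund: 1 + 2 + 3 = 6
Tromsø-Bodø-Bergen-Ålesund: 4 + 2 + 5 = 11
The minimum is 6 mi.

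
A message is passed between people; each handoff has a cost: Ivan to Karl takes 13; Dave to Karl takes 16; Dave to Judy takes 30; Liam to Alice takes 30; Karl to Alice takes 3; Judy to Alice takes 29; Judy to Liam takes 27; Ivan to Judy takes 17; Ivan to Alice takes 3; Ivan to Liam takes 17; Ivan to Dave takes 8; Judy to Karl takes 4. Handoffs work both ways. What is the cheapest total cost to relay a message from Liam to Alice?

20

Comparing a few candidate routes:
Liam-Judy-Karl-Alice: 27 + 4 + 3 = 34
Liam-Alice: 30
Liam-Ivan-Karl-Alice: 17 + 13 + 3 = 33
Liam-Ivan-Alice: 17 + 3 = 20
Best route has total 20.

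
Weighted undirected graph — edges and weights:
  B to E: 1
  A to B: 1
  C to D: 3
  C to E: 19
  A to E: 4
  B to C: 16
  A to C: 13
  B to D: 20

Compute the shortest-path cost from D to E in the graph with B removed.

Paths from D to E avoiding B:
D-C-A-E: 3 + 13 + 4 = 20
D-C-E: 3 + 19 = 22
The minimum is 20.

20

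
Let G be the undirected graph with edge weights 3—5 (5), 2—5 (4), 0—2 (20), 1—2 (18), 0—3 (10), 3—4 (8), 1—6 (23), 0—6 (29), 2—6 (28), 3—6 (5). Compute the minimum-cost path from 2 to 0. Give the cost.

19

Some routes from 2 to 0:
2 → 0: 20
2 → 5 → 3 → 0: 4 + 5 + 10 = 19
2 → 6 → 3 → 0: 28 + 5 + 10 = 43
2 → 1 → 6 → 3 → 0: 18 + 23 + 5 + 10 = 56
2 → 5 → 3 → 6 → 0: 4 + 5 + 5 + 29 = 43
The minimum is 19.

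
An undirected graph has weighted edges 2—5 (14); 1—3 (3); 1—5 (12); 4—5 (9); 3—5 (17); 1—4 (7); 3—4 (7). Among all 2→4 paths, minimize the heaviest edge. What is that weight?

A few of the 2→4 routes:
2 - 5 - 4: max(14, 9) = 14
2 - 5 - 1 - 4: max(14, 12, 7) = 14
2 - 5 - 1 - 3 - 4: max(14, 12, 3, 7) = 14
Best route has worst link 14.

14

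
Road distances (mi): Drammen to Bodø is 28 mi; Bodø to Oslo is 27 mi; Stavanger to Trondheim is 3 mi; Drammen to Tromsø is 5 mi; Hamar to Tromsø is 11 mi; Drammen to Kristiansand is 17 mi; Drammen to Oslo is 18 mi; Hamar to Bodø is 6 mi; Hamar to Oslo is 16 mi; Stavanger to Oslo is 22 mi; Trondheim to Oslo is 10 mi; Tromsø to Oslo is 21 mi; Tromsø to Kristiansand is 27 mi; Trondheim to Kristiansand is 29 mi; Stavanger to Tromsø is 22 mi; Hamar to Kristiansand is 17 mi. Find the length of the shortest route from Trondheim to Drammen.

Comparing a few candidate routes:
Trondheim → Oslo → Tromsø → Drammen: 10 + 21 + 5 = 36
Trondheim → Oslo → Drammen: 10 + 18 = 28
Trondheim → Stavanger → Tromsø → Drammen: 3 + 22 + 5 = 30
Best route has total 28 mi.

28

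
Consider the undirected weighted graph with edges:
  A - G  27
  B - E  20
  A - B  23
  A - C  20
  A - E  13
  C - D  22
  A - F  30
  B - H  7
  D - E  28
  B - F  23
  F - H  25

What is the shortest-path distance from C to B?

43

Some routes from C to B:
C-A-F-B: 20 + 30 + 23 = 73
C-D-E-B: 22 + 28 + 20 = 70
C-A-B: 20 + 23 = 43
C-A-E-B: 20 + 13 + 20 = 53
C-A-F-H-B: 20 + 30 + 25 + 7 = 82
Shortest: 43.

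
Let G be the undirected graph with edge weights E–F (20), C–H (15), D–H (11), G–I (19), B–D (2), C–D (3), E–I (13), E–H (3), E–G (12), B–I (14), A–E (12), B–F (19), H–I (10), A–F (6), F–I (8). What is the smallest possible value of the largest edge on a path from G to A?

12

Some routes from G to A:
G -> E -> I -> F -> A: max(12, 13, 8, 6) = 13
G -> E -> H -> I -> F -> A: max(12, 3, 10, 8, 6) = 12
G -> E -> A: max(12, 12) = 12
Smallest bottleneck: 12.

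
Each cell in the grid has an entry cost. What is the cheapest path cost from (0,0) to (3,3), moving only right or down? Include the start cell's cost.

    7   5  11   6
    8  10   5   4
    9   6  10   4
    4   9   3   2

37

Path [0,0] -> [0,1] -> [1,1] -> [1,2] -> [1,3] -> [2,3] -> [3,3]: 7 + 5 + 10 + 5 + 4 + 4 + 2 = 37.
For comparison, the top-then-right route costs 39.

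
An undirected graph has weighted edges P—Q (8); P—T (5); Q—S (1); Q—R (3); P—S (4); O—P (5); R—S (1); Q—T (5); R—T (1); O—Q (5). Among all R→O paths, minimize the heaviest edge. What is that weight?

Some routes from R to O:
R → S → P → T → Q → O: max(1, 4, 5, 5, 5) = 5
R → S → Q → T → P → O: max(1, 1, 5, 5, 5) = 5
R → T → Q → O: max(1, 5, 5) = 5
R → S → Q → O: max(1, 1, 5) = 5
R → S → P → O: max(1, 4, 5) = 5
R → T → Q → S → P → O: max(1, 5, 1, 4, 5) = 5
Best route has worst link 5.

5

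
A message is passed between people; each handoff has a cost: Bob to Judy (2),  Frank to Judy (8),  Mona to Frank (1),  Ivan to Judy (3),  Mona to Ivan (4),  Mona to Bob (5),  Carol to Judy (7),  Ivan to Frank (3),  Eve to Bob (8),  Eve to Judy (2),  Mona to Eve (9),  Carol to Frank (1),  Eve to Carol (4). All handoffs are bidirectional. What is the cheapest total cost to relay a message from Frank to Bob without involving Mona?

Some routes from Frank to Bob avoiding Mona:
Frank→Ivan→Judy→Bob: 3 + 3 + 2 = 8
Frank→Judy→Bob: 8 + 2 = 10
Frank→Ivan→Judy→Eve→Bob: 3 + 3 + 2 + 8 = 16
Frank→Carol→Eve→Bob: 1 + 4 + 8 = 13
Frank→Carol→Judy→Bob: 1 + 7 + 2 = 10
Frank→Carol→Eve→Judy→Bob: 1 + 4 + 2 + 2 = 9
Shortest: 8.

8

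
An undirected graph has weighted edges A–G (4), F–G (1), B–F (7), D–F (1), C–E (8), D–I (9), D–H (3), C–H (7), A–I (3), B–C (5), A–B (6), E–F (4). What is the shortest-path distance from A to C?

11

Checking several routes:
A → B → C: 6 + 5 = 11
A → G → F → D → H → C: 4 + 1 + 1 + 3 + 7 = 16
A → G → F → E → C: 4 + 1 + 4 + 8 = 17
A → G → F → B → C: 4 + 1 + 7 + 5 = 17
Best route has total 11.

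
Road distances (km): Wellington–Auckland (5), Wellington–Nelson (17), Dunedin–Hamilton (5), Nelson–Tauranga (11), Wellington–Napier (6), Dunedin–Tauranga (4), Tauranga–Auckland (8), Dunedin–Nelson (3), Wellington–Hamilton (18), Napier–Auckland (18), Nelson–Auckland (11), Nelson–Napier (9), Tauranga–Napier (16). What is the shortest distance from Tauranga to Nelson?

7

Comparing a few candidate routes:
Tauranga - Auckland - Nelson: 8 + 11 = 19
Tauranga - Dunedin - Nelson: 4 + 3 = 7
Tauranga - Nelson: 11
Best route has total 7 km.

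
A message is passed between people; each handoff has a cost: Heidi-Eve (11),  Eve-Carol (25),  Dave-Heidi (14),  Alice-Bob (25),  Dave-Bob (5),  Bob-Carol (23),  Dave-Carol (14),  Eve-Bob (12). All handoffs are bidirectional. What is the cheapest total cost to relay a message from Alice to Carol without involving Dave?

Paths from Alice to Carol avoiding Dave:
Alice→Bob→Carol: 25 + 23 = 48
Alice→Bob→Eve→Carol: 25 + 12 + 25 = 62
Best route has total 48.

48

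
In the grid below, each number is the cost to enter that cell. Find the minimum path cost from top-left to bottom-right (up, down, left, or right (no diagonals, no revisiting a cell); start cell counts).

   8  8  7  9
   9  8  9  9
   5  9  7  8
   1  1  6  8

38

Best path: r0c0→r1c0→r2c0→r3c0→r3c1→r3c2→r3c3
Cost: 8 + 9 + 5 + 1 + 1 + 6 + 8 = 38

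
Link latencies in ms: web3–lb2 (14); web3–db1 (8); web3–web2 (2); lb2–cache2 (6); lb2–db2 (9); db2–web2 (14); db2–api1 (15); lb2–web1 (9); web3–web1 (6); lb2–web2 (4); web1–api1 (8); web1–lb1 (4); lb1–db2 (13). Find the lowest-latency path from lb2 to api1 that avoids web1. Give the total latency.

24

Candidate routes:
lb2 → db2 → api1: 9 + 15 = 24
lb2 → web2 → db2 → api1: 4 + 14 + 15 = 33
lb2 → web3 → web2 → db2 → api1: 14 + 2 + 14 + 15 = 45
Shortest: 24 ms.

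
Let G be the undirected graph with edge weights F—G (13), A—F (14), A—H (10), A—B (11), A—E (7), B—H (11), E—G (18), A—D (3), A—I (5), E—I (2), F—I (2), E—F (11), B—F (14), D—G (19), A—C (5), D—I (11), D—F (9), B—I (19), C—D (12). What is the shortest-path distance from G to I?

15

Some routes from G to I:
G - F - I: 13 + 2 = 15
G - F - E - I: 13 + 11 + 2 = 26
G - E - I: 18 + 2 = 20
Shortest: 15.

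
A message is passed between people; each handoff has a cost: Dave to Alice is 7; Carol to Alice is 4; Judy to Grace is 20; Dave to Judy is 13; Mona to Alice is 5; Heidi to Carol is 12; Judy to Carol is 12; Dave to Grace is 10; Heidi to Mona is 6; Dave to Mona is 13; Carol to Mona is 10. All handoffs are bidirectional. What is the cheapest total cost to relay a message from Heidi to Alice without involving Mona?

Routes from Heidi to Alice avoiding Mona:
Heidi → Carol → Judy → Grace → Dave → Alice: 12 + 12 + 20 + 10 + 7 = 61
Heidi → Carol → Alice: 12 + 4 = 16
Heidi → Carol → Judy → Dave → Alice: 12 + 12 + 13 + 7 = 44
Shortest: 16.

16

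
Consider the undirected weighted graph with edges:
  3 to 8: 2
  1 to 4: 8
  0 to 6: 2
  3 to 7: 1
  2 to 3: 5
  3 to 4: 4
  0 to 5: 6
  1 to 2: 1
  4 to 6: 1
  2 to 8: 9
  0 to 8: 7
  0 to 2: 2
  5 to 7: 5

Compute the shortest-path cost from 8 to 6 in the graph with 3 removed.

9

Paths from 8 to 6 avoiding 3:
8 → 0 → 2 → 1 → 4 → 6: 7 + 2 + 1 + 8 + 1 = 19
8 → 0 → 6: 7 + 2 = 9
8 → 2 → 0 → 6: 9 + 2 + 2 = 13
8 → 2 → 1 → 4 → 6: 9 + 1 + 8 + 1 = 19
Best route has total 9.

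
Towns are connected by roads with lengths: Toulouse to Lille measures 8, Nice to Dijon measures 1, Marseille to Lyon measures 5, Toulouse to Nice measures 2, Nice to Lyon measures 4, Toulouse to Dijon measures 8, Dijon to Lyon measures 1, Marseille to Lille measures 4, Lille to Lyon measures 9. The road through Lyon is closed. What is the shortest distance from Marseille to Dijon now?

Routes from Marseille to Dijon avoiding Lyon:
Marseille → Lille → Toulouse → Nice → Dijon: 4 + 8 + 2 + 1 = 15
Marseille → Lille → Toulouse → Dijon: 4 + 8 + 8 = 20
Best route has total 15.

15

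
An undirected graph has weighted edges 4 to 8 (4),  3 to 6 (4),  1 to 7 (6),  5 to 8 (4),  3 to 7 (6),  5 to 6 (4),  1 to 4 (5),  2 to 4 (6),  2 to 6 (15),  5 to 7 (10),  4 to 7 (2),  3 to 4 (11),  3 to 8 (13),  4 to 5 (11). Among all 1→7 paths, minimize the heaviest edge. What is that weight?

5

A few of the 1→7 routes:
1 → 4 → 8 → 5 → 6 → 3 → 7: max(5, 4, 4, 4, 4, 6) = 6
1 → 7: max(6) = 6
1 → 4 → 7: max(5, 2) = 5
Smallest bottleneck: 5.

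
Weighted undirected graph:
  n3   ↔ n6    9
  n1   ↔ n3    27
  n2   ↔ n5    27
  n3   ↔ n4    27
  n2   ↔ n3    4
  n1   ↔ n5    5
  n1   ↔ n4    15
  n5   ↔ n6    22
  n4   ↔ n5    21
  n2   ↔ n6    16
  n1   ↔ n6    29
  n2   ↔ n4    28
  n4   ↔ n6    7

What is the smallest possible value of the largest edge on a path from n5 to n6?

Some routes from n5 to n6:
n5 -> n1 -> n4 -> n6: max(5, 15, 7) = 15
n5 -> n4 -> n6: max(21, 7) = 21
n5 -> n6: max(22) = 22
The minimum achievable maximum is 15.

15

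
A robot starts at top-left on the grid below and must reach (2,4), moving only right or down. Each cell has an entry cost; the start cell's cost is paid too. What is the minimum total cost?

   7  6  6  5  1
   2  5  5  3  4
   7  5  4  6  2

28

Take [0,0]→[1,0]→[1,1]→[1,2]→[1,3]→[1,4]→[2,4] for a total of 7 + 2 + 5 + 5 + 3 + 4 + 2 = 28.
(Top row then right column would cost 31.)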